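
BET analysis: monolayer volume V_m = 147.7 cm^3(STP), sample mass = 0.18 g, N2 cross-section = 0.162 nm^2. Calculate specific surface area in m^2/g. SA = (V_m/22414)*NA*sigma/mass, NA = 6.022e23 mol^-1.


Number of moles in monolayer = V_m / 22414 = 147.7 / 22414 = 0.00658963
Number of molecules = moles * NA = 0.00658963 * 6.022e23
SA = molecules * sigma / mass
SA = (147.7 / 22414) * 6.022e23 * 0.162e-18 / 0.18
SA = 3571.4 m^2/g

3571.4


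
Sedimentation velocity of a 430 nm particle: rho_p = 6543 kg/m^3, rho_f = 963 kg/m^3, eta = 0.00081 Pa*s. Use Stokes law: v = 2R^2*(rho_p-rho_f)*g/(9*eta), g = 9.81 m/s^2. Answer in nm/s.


Radius R = 430/2 nm = 2.15e-07 m
Density difference = 6543 - 963 = 5580 kg/m^3
v = 2 * R^2 * (rho_p - rho_f) * g / (9 * eta)
v = 2 * (2.15e-07)^2 * 5580 * 9.81 / (9 * 0.00081)
v = 6.94197e-07 m/s = 694.1968 nm/s

694.1968


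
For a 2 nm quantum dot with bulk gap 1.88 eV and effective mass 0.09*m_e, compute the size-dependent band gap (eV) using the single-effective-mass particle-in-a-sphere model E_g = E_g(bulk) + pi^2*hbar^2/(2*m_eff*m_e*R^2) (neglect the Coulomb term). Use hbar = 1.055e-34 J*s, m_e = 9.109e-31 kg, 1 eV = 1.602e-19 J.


Radius R = 2/2 nm = 1e-09 m
Confinement energy dE = pi^2 * hbar^2 / (2 * m_eff * m_e * R^2)
dE = pi^2 * (1.055e-34)^2 / (2 * 0.09 * 9.109e-31 * (1e-09)^2) J, divided by 1.602e-19 J/eV
dE = 4.1821 eV
Total band gap = E_g(bulk) + dE = 1.88 + 4.1821 = 6.0621 eV

6.0621


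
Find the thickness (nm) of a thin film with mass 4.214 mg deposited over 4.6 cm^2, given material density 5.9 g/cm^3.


Convert: m = 4.214 mg = 4.2140e-06 kg, A = 4.6 cm^2 = 4.6000e-04 m^2, rho = 5.9 g/cm^3 = 5900 kg/m^3
t = m / (A * rho)
t = 4.2140e-06 / (4.6000e-04 * 5900)
t = 1.5527e-06 m = 1552.7 nm

1552.7


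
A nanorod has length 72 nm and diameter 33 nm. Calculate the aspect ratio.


Aspect ratio AR = length / diameter
AR = 72 / 33
AR = 2.18

2.18


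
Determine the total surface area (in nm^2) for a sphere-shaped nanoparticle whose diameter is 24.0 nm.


Radius r = 24.0/2 = 12 nm
Surface area SA = 4 * pi * r^2
SA = 4 * pi * (12)^2
SA = 1809.56 nm^2

1809.56


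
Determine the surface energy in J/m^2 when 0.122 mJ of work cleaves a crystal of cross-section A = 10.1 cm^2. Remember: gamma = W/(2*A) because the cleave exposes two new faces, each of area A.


Convert: A = 10.1 cm^2 = 0.00101 m^2, W = 0.122 mJ = 0.000122 J
Cleaving exposes two faces of area A, so total new surface = 2*A and gamma = W / (2*A)
gamma = 0.000122 / (2 * 0.00101)
gamma = 0.06 J/m^2

0.06


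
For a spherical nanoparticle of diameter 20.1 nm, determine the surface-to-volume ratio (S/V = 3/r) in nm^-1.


Radius r = 20.1/2 = 10.05 nm
S/V = 3 / r = 3 / 10.05
S/V = 0.2985 nm^-1

0.2985


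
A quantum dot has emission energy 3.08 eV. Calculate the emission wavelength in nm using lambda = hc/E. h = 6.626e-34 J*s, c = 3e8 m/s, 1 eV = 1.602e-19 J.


Convert energy: E = 3.08 eV = 3.08 * 1.602e-19 = 4.93416e-19 J
lambda = h*c / E = 6.626e-34 * 3e8 / 4.93416e-19
lambda = 4.02865e-07 m = 402.9 nm

402.9


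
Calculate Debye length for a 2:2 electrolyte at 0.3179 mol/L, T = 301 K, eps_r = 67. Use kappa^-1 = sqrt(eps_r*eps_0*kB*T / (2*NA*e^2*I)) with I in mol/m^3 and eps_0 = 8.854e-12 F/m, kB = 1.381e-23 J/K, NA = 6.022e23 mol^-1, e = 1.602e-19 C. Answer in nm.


Ionic strength I = 0.3179 * 2^2 * 1000 = 1271.6 mol/m^3
kappa^-1 = sqrt(67 * 8.854e-12 * 1.381e-23 * 301 / (2 * 6.022e23 * (1.602e-19)^2 * 1271.6))
kappa^-1 = 0.25 nm

0.25


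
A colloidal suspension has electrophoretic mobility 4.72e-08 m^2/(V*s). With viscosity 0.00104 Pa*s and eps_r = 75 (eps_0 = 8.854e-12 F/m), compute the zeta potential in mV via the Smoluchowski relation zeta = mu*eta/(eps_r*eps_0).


Smoluchowski equation: zeta = mu * eta / (eps_r * eps_0)
zeta = 4.72e-08 * 0.00104 / (75 * 8.854e-12)
zeta = 0.073922 V = 73.92 mV

73.92


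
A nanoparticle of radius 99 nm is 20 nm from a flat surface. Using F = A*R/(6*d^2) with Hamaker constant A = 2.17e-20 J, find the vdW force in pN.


Convert to SI: R = 99 nm = 9.9e-08 m, d = 20 nm = 2e-08 m
F = A * R / (6 * d^2)
F = 2.17e-20 * 9.9e-08 / (6 * (2e-08)^2)
F = 8.95125e-13 N = 0.895 pN

0.895


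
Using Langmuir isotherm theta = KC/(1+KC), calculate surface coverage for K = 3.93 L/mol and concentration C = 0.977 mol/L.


Langmuir isotherm: theta = K*C / (1 + K*C)
K*C = 3.93 * 0.977 = 3.83961
theta = 3.83961 / (1 + 3.83961) = 3.83961 / 4.83961
theta = 0.7934

0.7934


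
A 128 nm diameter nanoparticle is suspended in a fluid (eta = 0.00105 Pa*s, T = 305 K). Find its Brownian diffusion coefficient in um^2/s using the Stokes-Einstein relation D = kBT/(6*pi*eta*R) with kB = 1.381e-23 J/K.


Radius R = 128/2 = 64 nm = 6.4e-08 m
D = kB*T / (6*pi*eta*R)
D = 1.381e-23 * 305 / (6 * pi * 0.00105 * 6.4e-08)
D = 3.32524e-12 m^2/s = 3.325 um^2/s

3.325


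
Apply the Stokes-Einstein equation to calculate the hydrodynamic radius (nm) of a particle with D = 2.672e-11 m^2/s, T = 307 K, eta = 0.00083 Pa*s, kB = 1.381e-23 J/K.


Stokes-Einstein: R = kB*T / (6*pi*eta*D)
R = 1.381e-23 * 307 / (6 * pi * 0.00083 * 2.672e-11)
R = 1.01418e-08 m = 10.14 nm

10.14


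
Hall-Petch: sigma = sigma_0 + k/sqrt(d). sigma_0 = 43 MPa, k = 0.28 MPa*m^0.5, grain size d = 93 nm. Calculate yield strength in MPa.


d = 93 nm = 9.3e-08 m
sqrt(d) = 0.000304959
Hall-Petch contribution = k / sqrt(d) = 0.28 / 0.000304959 = 918.2 MPa
sigma = sigma_0 + k/sqrt(d) = 43 + 918.2 = 961.2 MPa

961.2


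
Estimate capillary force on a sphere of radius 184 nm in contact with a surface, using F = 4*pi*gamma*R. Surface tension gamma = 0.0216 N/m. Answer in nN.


Convert radius: R = 184 nm = 1.84e-07 m
F = 4 * pi * gamma * R
F = 4 * pi * 0.0216 * 1.84e-07
F = 4.99438e-08 N = 49.9438 nN

49.9438


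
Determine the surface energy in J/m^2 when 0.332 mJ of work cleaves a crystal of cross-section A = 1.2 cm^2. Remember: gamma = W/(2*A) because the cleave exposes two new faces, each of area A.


Convert: A = 1.2 cm^2 = 0.00012 m^2, W = 0.332 mJ = 0.000332 J
Cleaving exposes two faces of area A, so total new surface = 2*A and gamma = W / (2*A)
gamma = 0.000332 / (2 * 0.00012)
gamma = 1.383 J/m^2

1.383


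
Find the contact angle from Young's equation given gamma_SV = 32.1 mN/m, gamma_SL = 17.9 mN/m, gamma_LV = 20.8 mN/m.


cos(theta) = (gamma_SV - gamma_SL) / gamma_LV
cos(theta) = (32.1 - 17.9) / 20.8
cos(theta) = 0.682692
theta = arccos(0.682692) = 46.95 degrees

46.95


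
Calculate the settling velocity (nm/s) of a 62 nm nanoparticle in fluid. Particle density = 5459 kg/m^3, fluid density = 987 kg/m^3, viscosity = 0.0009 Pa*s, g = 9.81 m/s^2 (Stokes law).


Radius R = 62/2 nm = 3.1e-08 m
Density difference = 5459 - 987 = 4472 kg/m^3
v = 2 * R^2 * (rho_p - rho_f) * g / (9 * eta)
v = 2 * (3.1e-08)^2 * 4472 * 9.81 / (9 * 0.0009)
v = 1.04097e-08 m/s = 10.4097 nm/s

10.4097


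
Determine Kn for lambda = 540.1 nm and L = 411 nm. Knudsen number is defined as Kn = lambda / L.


Knudsen number Kn = lambda / L
Kn = 540.1 / 411
Kn = 1.3141

1.3141


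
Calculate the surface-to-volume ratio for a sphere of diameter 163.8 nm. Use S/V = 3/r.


Radius r = 163.8/2 = 81.9 nm
S/V = 3 / r = 3 / 81.9
S/V = 0.0366 nm^-1

0.0366


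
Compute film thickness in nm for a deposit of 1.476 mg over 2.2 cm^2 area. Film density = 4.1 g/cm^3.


Convert: m = 1.476 mg = 1.4760e-06 kg, A = 2.2 cm^2 = 2.2000e-04 m^2, rho = 4.1 g/cm^3 = 4100 kg/m^3
t = m / (A * rho)
t = 1.4760e-06 / (2.2000e-04 * 4100)
t = 1.6364e-06 m = 1636.4 nm

1636.4


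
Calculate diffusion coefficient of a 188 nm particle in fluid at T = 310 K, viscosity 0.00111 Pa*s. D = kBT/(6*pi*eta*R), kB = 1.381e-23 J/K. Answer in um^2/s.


Radius R = 188/2 = 94 nm = 9.4e-08 m
D = kB*T / (6*pi*eta*R)
D = 1.381e-23 * 310 / (6 * pi * 0.00111 * 9.4e-08)
D = 2.17672e-12 m^2/s = 2.177 um^2/s

2.177


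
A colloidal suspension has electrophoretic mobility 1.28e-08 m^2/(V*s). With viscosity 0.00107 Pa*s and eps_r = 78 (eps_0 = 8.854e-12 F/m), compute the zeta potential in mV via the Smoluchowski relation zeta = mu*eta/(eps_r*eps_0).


Smoluchowski equation: zeta = mu * eta / (eps_r * eps_0)
zeta = 1.28e-08 * 0.00107 / (78 * 8.854e-12)
zeta = 0.019832 V = 19.83 mV

19.83


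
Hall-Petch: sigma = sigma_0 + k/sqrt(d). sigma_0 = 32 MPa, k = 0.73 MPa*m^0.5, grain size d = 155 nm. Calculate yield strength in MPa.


d = 155 nm = 1.55e-07 m
sqrt(d) = 0.0003937004
Hall-Petch contribution = k / sqrt(d) = 0.73 / 0.0003937004 = 1854.2 MPa
sigma = sigma_0 + k/sqrt(d) = 32 + 1854.2 = 1886.2 MPa

1886.2


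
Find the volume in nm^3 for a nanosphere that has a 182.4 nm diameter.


Radius r = 182.4/2 = 91.2 nm
Volume V = (4/3) * pi * r^3
V = (4/3) * pi * (91.2)^3
V = 3177409.02 nm^3

3177409.02


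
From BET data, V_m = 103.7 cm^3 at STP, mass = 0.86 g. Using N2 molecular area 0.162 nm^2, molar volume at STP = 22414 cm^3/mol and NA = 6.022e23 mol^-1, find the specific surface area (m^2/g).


Number of moles in monolayer = V_m / 22414 = 103.7 / 22414 = 0.00462657
Number of molecules = moles * NA = 0.00462657 * 6.022e23
SA = molecules * sigma / mass
SA = (103.7 / 22414) * 6.022e23 * 0.162e-18 / 0.86
SA = 524.8 m^2/g

524.8


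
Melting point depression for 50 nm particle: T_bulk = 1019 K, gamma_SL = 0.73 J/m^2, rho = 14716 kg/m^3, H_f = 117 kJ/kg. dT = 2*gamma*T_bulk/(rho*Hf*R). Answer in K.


Radius R = 50/2 = 25 nm = 2.5e-08 m
Convert H_f = 117 kJ/kg = 117000 J/kg
dT = 2 * gamma_SL * T_bulk / (rho * H_f * R)
dT = 2 * 0.73 * 1019 / (14716 * 117000 * 2.5e-08)
dT = 34.6 K

34.6


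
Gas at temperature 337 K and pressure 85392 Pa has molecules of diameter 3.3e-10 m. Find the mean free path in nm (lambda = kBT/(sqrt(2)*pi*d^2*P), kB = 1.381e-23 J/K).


Mean free path: lambda = kB*T / (sqrt(2) * pi * d^2 * P)
lambda = 1.381e-23 * 337 / (sqrt(2) * pi * (3.3e-10)^2 * 85392)
lambda = 1.12645e-07 m
lambda = 112.65 nm

112.65


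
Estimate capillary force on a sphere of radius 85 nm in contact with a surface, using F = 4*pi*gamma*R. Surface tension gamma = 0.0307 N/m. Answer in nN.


Convert radius: R = 85 nm = 8.5e-08 m
F = 4 * pi * gamma * R
F = 4 * pi * 0.0307 * 8.5e-08
F = 3.27919e-08 N = 32.7919 nN

32.7919


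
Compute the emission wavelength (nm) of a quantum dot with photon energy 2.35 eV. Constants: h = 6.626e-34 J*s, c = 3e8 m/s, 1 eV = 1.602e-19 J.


Convert energy: E = 2.35 eV = 2.35 * 1.602e-19 = 3.7647e-19 J
lambda = h*c / E = 6.626e-34 * 3e8 / 3.7647e-19
lambda = 5.2801e-07 m = 528.0 nm

528.0


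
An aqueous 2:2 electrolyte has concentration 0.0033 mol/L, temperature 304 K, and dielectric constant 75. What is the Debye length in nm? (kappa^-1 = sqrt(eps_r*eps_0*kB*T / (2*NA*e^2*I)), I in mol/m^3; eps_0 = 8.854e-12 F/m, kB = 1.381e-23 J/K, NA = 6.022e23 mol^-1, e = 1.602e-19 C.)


Ionic strength I = 0.0033 * 2^2 * 1000 = 13.2 mol/m^3
kappa^-1 = sqrt(75 * 8.854e-12 * 1.381e-23 * 304 / (2 * 6.022e23 * (1.602e-19)^2 * 13.2))
kappa^-1 = 2.614 nm

2.614


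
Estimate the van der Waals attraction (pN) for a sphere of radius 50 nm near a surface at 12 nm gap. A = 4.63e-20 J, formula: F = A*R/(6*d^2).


Convert to SI: R = 50 nm = 5e-08 m, d = 12 nm = 1.2e-08 m
F = A * R / (6 * d^2)
F = 4.63e-20 * 5e-08 / (6 * (1.2e-08)^2)
F = 2.6794e-12 N = 2.679 pN

2.679


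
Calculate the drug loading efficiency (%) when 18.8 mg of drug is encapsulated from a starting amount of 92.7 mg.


Drug loading efficiency = (drug loaded / drug initial) * 100
DLE = 18.8 / 92.7 * 100
DLE = 0.2028 * 100
DLE = 20.28%

20.28


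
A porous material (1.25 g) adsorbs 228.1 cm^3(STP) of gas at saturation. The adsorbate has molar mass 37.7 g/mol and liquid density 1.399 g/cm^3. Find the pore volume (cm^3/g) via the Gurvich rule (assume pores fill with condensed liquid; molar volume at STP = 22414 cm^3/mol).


Moles adsorbed n = V_ads / 22414 = 228.1 / 22414 = 1.017668e-02 mol
Liquid volume V_liq = n * M / rho_liq = 1.017668e-02 * 37.7 / 1.399 = 0.27424 cm^3
Specific pore volume V_pore = V_liq / m_sample = 0.27424 / 1.25
V_pore = 0.2194 cm^3/g

0.2194


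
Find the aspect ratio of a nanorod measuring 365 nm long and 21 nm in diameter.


Aspect ratio AR = length / diameter
AR = 365 / 21
AR = 17.38

17.38


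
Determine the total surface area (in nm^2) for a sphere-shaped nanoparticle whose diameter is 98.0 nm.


Radius r = 98.0/2 = 49 nm
Surface area SA = 4 * pi * r^2
SA = 4 * pi * (49)^2
SA = 30171.86 nm^2

30171.86


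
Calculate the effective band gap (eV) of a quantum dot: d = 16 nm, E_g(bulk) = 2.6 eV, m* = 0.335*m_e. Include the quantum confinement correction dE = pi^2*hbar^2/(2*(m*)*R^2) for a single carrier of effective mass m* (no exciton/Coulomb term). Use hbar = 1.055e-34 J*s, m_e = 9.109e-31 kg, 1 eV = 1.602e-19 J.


Radius R = 16/2 nm = 8e-09 m
Confinement energy dE = pi^2 * hbar^2 / (2 * m_eff * m_e * R^2)
dE = pi^2 * (1.055e-34)^2 / (2 * 0.335 * 9.109e-31 * (8e-09)^2) J, divided by 1.602e-19 J/eV
dE = 0.0176 eV
Total band gap = E_g(bulk) + dE = 2.6 + 0.0176 = 2.6176 eV

2.6176


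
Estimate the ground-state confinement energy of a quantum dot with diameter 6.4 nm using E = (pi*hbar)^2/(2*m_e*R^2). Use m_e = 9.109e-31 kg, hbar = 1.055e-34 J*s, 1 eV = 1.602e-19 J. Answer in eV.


Radius R = 6.4/2 = 3.2 nm = 3.2e-09 m
E = (pi * 1.055e-34)^2 / (2 * 9.109e-31 * (3.2e-09)^2)
E(J) = 5.88849e-21
E = E(J) / 1.602e-19 = 0.0368 eV

0.0368


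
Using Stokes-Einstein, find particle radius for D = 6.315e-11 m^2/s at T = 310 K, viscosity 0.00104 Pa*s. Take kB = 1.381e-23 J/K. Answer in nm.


Stokes-Einstein: R = kB*T / (6*pi*eta*D)
R = 1.381e-23 * 310 / (6 * pi * 0.00104 * 6.315e-11)
R = 3.45818e-09 m = 3.46 nm

3.46


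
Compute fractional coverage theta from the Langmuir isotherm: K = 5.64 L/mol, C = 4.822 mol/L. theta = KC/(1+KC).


Langmuir isotherm: theta = K*C / (1 + K*C)
K*C = 5.64 * 4.822 = 27.19608
theta = 27.19608 / (1 + 27.19608) = 27.19608 / 28.19608
theta = 0.9645

0.9645


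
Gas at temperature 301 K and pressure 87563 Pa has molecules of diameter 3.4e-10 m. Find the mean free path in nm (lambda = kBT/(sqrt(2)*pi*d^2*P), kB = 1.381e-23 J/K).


Mean free path: lambda = kB*T / (sqrt(2) * pi * d^2 * P)
lambda = 1.381e-23 * 301 / (sqrt(2) * pi * (3.4e-10)^2 * 87563)
lambda = 9.24308e-08 m
lambda = 92.43 nm

92.43


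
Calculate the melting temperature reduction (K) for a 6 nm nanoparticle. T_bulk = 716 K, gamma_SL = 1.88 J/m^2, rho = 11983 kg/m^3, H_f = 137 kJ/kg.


Radius R = 6/2 = 3 nm = 3e-09 m
Convert H_f = 137 kJ/kg = 137000 J/kg
dT = 2 * gamma_SL * T_bulk / (rho * H_f * R)
dT = 2 * 1.88 * 716 / (11983 * 137000 * 3e-09)
dT = 546.6 K

546.6


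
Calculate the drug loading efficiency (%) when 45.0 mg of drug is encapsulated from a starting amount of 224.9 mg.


Drug loading efficiency = (drug loaded / drug initial) * 100
DLE = 45.0 / 224.9 * 100
DLE = 0.2001 * 100
DLE = 20.01%

20.01


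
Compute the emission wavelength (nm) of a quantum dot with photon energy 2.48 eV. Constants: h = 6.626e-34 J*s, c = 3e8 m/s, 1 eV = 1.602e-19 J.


Convert energy: E = 2.48 eV = 2.48 * 1.602e-19 = 3.97296e-19 J
lambda = h*c / E = 6.626e-34 * 3e8 / 3.97296e-19
lambda = 5.00332e-07 m = 500.3 nm

500.3


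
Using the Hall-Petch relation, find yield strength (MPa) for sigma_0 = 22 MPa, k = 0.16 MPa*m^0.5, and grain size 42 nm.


d = 42 nm = 4.2e-08 m
sqrt(d) = 0.000204939
Hall-Petch contribution = k / sqrt(d) = 0.16 / 0.000204939 = 780.7 MPa
sigma = sigma_0 + k/sqrt(d) = 22 + 780.7 = 802.7 MPa

802.7


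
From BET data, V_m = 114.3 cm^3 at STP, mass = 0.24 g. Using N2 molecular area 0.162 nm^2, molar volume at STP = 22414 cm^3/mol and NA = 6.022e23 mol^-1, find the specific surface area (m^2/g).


Number of moles in monolayer = V_m / 22414 = 114.3 / 22414 = 0.00509949
Number of molecules = moles * NA = 0.00509949 * 6.022e23
SA = molecules * sigma / mass
SA = (114.3 / 22414) * 6.022e23 * 0.162e-18 / 0.24
SA = 2072.9 m^2/g

2072.9


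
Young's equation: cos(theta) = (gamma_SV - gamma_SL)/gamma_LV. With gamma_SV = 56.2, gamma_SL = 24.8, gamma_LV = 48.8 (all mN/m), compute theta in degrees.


cos(theta) = (gamma_SV - gamma_SL) / gamma_LV
cos(theta) = (56.2 - 24.8) / 48.8
cos(theta) = 0.643443
theta = arccos(0.643443) = 49.95 degrees

49.95


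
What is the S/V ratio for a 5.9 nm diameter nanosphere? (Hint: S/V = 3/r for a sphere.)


Radius r = 5.9/2 = 2.95 nm
S/V = 3 / r = 3 / 2.95
S/V = 1.0169 nm^-1

1.0169


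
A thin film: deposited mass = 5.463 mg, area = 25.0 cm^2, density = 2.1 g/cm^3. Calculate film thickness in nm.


Convert: m = 5.463 mg = 5.4630e-06 kg, A = 25.0 cm^2 = 2.5000e-03 m^2, rho = 2.1 g/cm^3 = 2100 kg/m^3
t = m / (A * rho)
t = 5.4630e-06 / (2.5000e-03 * 2100)
t = 1.0406e-06 m = 1040.6 nm

1040.6


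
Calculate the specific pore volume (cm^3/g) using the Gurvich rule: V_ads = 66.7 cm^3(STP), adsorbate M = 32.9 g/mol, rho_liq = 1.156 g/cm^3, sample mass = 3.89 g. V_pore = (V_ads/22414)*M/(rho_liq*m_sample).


Moles adsorbed n = V_ads / 22414 = 66.7 / 22414 = 2.975819e-03 mol
Liquid volume V_liq = n * M / rho_liq = 2.975819e-03 * 32.9 / 1.156 = 0.08469 cm^3
Specific pore volume V_pore = V_liq / m_sample = 0.08469 / 3.89
V_pore = 0.0218 cm^3/g

0.0218


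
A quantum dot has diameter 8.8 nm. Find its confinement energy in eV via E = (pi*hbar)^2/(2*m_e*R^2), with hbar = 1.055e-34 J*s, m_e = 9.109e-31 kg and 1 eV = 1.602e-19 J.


Radius R = 8.8/2 = 4.4 nm = 4.4e-09 m
E = (pi * 1.055e-34)^2 / (2 * 9.109e-31 * (4.4e-09)^2)
E(J) = 3.11457e-21
E = E(J) / 1.602e-19 = 0.0194 eV

0.0194


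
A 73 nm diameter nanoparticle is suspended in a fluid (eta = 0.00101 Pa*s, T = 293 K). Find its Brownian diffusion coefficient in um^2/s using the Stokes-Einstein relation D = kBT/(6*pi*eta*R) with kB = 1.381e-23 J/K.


Radius R = 73/2 = 36.5 nm = 3.65e-08 m
D = kB*T / (6*pi*eta*R)
D = 1.381e-23 * 293 / (6 * pi * 0.00101 * 3.65e-08)
D = 5.82299e-12 m^2/s = 5.823 um^2/s

5.823


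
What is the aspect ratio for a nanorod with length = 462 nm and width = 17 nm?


Aspect ratio AR = length / diameter
AR = 462 / 17
AR = 27.18

27.18


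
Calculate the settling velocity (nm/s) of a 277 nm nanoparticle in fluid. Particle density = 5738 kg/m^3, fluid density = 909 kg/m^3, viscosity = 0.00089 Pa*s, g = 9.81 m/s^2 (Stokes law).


Radius R = 277/2 nm = 1.385e-07 m
Density difference = 5738 - 909 = 4829 kg/m^3
v = 2 * R^2 * (rho_p - rho_f) * g / (9 * eta)
v = 2 * (1.385e-07)^2 * 4829 * 9.81 / (9 * 0.00089)
v = 2.26894e-07 m/s = 226.8941 nm/s

226.8941


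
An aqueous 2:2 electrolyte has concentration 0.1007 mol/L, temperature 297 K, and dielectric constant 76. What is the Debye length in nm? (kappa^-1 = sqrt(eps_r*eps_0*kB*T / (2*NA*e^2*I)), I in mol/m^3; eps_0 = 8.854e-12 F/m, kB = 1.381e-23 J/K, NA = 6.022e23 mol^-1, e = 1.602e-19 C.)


Ionic strength I = 0.1007 * 2^2 * 1000 = 402.8 mol/m^3
kappa^-1 = sqrt(76 * 8.854e-12 * 1.381e-23 * 297 / (2 * 6.022e23 * (1.602e-19)^2 * 402.8))
kappa^-1 = 0.471 nm

0.471


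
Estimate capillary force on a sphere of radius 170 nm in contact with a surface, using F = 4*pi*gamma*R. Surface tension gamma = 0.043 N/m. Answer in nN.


Convert radius: R = 170 nm = 1.7e-07 m
F = 4 * pi * gamma * R
F = 4 * pi * 0.043 * 1.7e-07
F = 9.18602e-08 N = 91.8602 nN

91.8602


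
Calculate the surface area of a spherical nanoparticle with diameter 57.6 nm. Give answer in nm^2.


Radius r = 57.6/2 = 28.8 nm
Surface area SA = 4 * pi * r^2
SA = 4 * pi * (28.8)^2
SA = 10423.05 nm^2

10423.05


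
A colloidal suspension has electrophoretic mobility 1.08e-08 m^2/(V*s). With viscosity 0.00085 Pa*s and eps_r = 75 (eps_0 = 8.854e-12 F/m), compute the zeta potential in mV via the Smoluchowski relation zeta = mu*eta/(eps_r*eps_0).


Smoluchowski equation: zeta = mu * eta / (eps_r * eps_0)
zeta = 1.08e-08 * 0.00085 / (75 * 8.854e-12)
zeta = 0.013824 V = 13.82 mV

13.82


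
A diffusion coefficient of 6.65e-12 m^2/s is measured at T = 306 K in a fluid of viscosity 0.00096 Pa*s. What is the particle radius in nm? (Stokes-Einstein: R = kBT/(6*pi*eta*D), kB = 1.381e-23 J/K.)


Stokes-Einstein: R = kB*T / (6*pi*eta*D)
R = 1.381e-23 * 306 / (6 * pi * 0.00096 * 6.65e-12)
R = 3.51173e-08 m = 35.12 nm

35.12


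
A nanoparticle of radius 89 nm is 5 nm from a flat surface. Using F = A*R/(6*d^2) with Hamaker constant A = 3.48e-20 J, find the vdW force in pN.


Convert to SI: R = 89 nm = 8.9e-08 m, d = 5 nm = 5e-09 m
F = A * R / (6 * d^2)
F = 3.48e-20 * 8.9e-08 / (6 * (5e-09)^2)
F = 2.0648e-11 N = 20.648 pN

20.648


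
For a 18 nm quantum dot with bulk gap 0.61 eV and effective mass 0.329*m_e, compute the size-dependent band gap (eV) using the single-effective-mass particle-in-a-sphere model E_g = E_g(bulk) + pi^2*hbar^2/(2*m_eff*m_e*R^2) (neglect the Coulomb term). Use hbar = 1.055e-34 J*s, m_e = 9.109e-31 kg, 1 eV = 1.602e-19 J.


Radius R = 18/2 nm = 9e-09 m
Confinement energy dE = pi^2 * hbar^2 / (2 * m_eff * m_e * R^2)
dE = pi^2 * (1.055e-34)^2 / (2 * 0.329 * 9.109e-31 * (9e-09)^2) J, divided by 1.602e-19 J/eV
dE = 0.0141 eV
Total band gap = E_g(bulk) + dE = 0.61 + 0.0141 = 0.6241 eV

0.6241


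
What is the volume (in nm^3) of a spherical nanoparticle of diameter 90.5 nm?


Radius r = 90.5/2 = 45.25 nm
Volume V = (4/3) * pi * r^3
V = (4/3) * pi * (45.25)^3
V = 388100.64 nm^3

388100.64


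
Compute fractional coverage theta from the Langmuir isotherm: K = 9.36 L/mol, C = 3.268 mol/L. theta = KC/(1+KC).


Langmuir isotherm: theta = K*C / (1 + K*C)
K*C = 9.36 * 3.268 = 30.58848
theta = 30.58848 / (1 + 30.58848) = 30.58848 / 31.58848
theta = 0.9683

0.9683


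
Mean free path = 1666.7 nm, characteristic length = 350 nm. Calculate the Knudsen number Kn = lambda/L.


Knudsen number Kn = lambda / L
Kn = 1666.7 / 350
Kn = 4.762

4.762


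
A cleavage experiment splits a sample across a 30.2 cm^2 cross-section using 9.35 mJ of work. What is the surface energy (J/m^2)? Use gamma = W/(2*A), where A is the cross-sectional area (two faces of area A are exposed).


Convert: A = 30.2 cm^2 = 0.00302 m^2, W = 9.35 mJ = 0.00935 J
Cleaving exposes two faces of area A, so total new surface = 2*A and gamma = W / (2*A)
gamma = 0.00935 / (2 * 0.00302)
gamma = 1.548 J/m^2

1.548


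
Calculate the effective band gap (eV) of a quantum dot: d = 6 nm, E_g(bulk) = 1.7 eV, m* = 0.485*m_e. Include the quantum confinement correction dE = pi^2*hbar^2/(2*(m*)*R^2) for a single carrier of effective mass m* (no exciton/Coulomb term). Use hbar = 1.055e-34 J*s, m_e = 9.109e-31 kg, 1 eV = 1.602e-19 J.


Radius R = 6/2 nm = 3e-09 m
Confinement energy dE = pi^2 * hbar^2 / (2 * m_eff * m_e * R^2)
dE = pi^2 * (1.055e-34)^2 / (2 * 0.485 * 9.109e-31 * (3e-09)^2) J, divided by 1.602e-19 J/eV
dE = 0.0862 eV
Total band gap = E_g(bulk) + dE = 1.7 + 0.0862 = 1.7862 eV

1.7862


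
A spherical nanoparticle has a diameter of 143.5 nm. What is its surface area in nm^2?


Radius r = 143.5/2 = 71.75 nm
Surface area SA = 4 * pi * r^2
SA = 4 * pi * (71.75)^2
SA = 64692.46 nm^2

64692.46


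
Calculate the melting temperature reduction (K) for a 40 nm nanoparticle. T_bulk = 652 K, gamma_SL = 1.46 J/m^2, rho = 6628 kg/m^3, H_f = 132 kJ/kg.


Radius R = 40/2 = 20 nm = 2e-08 m
Convert H_f = 132 kJ/kg = 132000 J/kg
dT = 2 * gamma_SL * T_bulk / (rho * H_f * R)
dT = 2 * 1.46 * 652 / (6628 * 132000 * 2e-08)
dT = 108.8 K

108.8


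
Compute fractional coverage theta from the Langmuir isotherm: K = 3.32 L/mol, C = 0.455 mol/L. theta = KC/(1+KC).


Langmuir isotherm: theta = K*C / (1 + K*C)
K*C = 3.32 * 0.455 = 1.5106
theta = 1.5106 / (1 + 1.5106) = 1.5106 / 2.5106
theta = 0.6017

0.6017


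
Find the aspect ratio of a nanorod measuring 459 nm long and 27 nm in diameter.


Aspect ratio AR = length / diameter
AR = 459 / 27
AR = 17.0

17.0


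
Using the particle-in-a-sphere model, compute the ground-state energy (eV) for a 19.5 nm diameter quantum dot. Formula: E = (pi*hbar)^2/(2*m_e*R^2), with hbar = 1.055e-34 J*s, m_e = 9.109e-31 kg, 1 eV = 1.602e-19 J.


Radius R = 19.5/2 = 9.75 nm = 9.75e-09 m
E = (pi * 1.055e-34)^2 / (2 * 9.109e-31 * (9.75e-09)^2)
E(J) = 6.343e-22
E = E(J) / 1.602e-19 = 0.004 eV

0.004


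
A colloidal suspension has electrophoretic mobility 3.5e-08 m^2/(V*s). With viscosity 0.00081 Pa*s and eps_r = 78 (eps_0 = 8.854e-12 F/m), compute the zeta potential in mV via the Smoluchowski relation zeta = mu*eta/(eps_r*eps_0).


Smoluchowski equation: zeta = mu * eta / (eps_r * eps_0)
zeta = 3.5e-08 * 0.00081 / (78 * 8.854e-12)
zeta = 0.041051 V = 41.05 mV

41.05


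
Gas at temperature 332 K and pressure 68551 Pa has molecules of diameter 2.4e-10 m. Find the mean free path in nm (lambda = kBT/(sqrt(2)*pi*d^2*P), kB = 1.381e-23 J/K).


Mean free path: lambda = kB*T / (sqrt(2) * pi * d^2 * P)
lambda = 1.381e-23 * 332 / (sqrt(2) * pi * (2.4e-10)^2 * 68551)
lambda = 2.61355e-07 m
lambda = 261.35 nm

261.35


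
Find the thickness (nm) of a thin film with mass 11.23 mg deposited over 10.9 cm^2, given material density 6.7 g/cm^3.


Convert: m = 11.23 mg = 1.1230e-05 kg, A = 10.9 cm^2 = 1.0900e-03 m^2, rho = 6.7 g/cm^3 = 6700 kg/m^3
t = m / (A * rho)
t = 1.1230e-05 / (1.0900e-03 * 6700)
t = 1.5377e-06 m = 1537.7 nm

1537.7


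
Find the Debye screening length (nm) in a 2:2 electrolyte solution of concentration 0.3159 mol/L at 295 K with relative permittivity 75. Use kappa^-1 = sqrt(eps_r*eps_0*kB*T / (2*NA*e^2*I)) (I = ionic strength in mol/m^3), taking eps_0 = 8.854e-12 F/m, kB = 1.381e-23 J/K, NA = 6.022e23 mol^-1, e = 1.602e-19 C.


Ionic strength I = 0.3159 * 2^2 * 1000 = 1263.6 mol/m^3
kappa^-1 = sqrt(75 * 8.854e-12 * 1.381e-23 * 295 / (2 * 6.022e23 * (1.602e-19)^2 * 1263.6))
kappa^-1 = 0.263 nm

0.263


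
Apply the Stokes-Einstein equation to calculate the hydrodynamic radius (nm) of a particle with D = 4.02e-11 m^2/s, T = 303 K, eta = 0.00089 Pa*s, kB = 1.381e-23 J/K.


Stokes-Einstein: R = kB*T / (6*pi*eta*D)
R = 1.381e-23 * 303 / (6 * pi * 0.00089 * 4.02e-11)
R = 6.20468e-09 m = 6.2 nm

6.2


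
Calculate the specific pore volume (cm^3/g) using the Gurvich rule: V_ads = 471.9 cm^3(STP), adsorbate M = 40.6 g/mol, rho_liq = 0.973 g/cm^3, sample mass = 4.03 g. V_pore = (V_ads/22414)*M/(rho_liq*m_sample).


Moles adsorbed n = V_ads / 22414 = 471.9 / 22414 = 2.105381e-02 mol
Liquid volume V_liq = n * M / rho_liq = 2.105381e-02 * 40.6 / 0.973 = 0.87850 cm^3
Specific pore volume V_pore = V_liq / m_sample = 0.87850 / 4.03
V_pore = 0.218 cm^3/g

0.218


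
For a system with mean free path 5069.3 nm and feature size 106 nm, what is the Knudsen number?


Knudsen number Kn = lambda / L
Kn = 5069.3 / 106
Kn = 47.8236

47.8236


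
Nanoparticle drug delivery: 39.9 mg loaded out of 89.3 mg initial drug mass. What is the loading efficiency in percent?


Drug loading efficiency = (drug loaded / drug initial) * 100
DLE = 39.9 / 89.3 * 100
DLE = 0.4468 * 100
DLE = 44.68%

44.68


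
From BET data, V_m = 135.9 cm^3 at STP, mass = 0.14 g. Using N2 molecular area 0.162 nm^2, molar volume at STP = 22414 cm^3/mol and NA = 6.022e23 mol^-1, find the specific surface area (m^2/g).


Number of moles in monolayer = V_m / 22414 = 135.9 / 22414 = 0.00606317
Number of molecules = moles * NA = 0.00606317 * 6.022e23
SA = molecules * sigma / mass
SA = (135.9 / 22414) * 6.022e23 * 0.162e-18 / 0.14
SA = 4225.0 m^2/g

4225.0


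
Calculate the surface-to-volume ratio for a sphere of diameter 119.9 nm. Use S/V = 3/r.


Radius r = 119.9/2 = 59.95 nm
S/V = 3 / r = 3 / 59.95
S/V = 0.05 nm^-1

0.05


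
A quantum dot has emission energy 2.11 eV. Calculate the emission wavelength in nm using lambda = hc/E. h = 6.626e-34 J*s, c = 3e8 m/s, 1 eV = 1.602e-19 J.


Convert energy: E = 2.11 eV = 2.11 * 1.602e-19 = 3.38022e-19 J
lambda = h*c / E = 6.626e-34 * 3e8 / 3.38022e-19
lambda = 5.88068e-07 m = 588.1 nm

588.1


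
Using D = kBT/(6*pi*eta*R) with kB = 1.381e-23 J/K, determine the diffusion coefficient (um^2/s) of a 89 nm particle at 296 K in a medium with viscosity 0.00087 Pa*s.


Radius R = 89/2 = 44.5 nm = 4.45e-08 m
D = kB*T / (6*pi*eta*R)
D = 1.381e-23 * 296 / (6 * pi * 0.00087 * 4.45e-08)
D = 5.60151e-12 m^2/s = 5.602 um^2/s

5.602


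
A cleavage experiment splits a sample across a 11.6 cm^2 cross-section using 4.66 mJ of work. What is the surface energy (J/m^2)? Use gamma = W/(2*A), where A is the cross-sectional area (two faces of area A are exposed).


Convert: A = 11.6 cm^2 = 0.00116 m^2, W = 4.66 mJ = 0.00466 J
Cleaving exposes two faces of area A, so total new surface = 2*A and gamma = W / (2*A)
gamma = 0.00466 / (2 * 0.00116)
gamma = 2.009 J/m^2

2.009


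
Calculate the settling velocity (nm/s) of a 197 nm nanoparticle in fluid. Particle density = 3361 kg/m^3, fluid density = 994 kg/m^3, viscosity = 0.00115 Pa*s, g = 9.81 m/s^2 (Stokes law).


Radius R = 197/2 nm = 9.85e-08 m
Density difference = 3361 - 994 = 2367 kg/m^3
v = 2 * R^2 * (rho_p - rho_f) * g / (9 * eta)
v = 2 * (9.85e-08)^2 * 2367 * 9.81 / (9 * 0.00115)
v = 4.35341e-08 m/s = 43.5341 nm/s

43.5341


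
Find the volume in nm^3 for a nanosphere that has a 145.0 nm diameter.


Radius r = 145.0/2 = 72.5 nm
Volume V = (4/3) * pi * r^3
V = (4/3) * pi * (72.5)^3
V = 1596256.32 nm^3

1596256.32


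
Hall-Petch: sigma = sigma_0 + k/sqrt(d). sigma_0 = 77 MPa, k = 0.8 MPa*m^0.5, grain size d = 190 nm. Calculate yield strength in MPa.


d = 190 nm = 1.9e-07 m
sqrt(d) = 0.0004358899
Hall-Petch contribution = k / sqrt(d) = 0.8 / 0.0004358899 = 1835.3 MPa
sigma = sigma_0 + k/sqrt(d) = 77 + 1835.3 = 1912.3 MPa

1912.3


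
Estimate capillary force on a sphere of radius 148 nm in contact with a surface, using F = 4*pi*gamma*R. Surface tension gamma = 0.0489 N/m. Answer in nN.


Convert radius: R = 148 nm = 1.48e-07 m
F = 4 * pi * gamma * R
F = 4 * pi * 0.0489 * 1.48e-07
F = 9.09453e-08 N = 90.9453 nN

90.9453


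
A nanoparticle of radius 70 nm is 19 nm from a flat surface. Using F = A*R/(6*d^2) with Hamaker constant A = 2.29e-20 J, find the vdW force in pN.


Convert to SI: R = 70 nm = 7e-08 m, d = 19 nm = 1.9e-08 m
F = A * R / (6 * d^2)
F = 2.29e-20 * 7e-08 / (6 * (1.9e-08)^2)
F = 7.40074e-13 N = 0.74 pN

0.74


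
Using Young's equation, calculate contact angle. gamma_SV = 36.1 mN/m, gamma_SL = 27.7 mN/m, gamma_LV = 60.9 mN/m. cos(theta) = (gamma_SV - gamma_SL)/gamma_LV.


cos(theta) = (gamma_SV - gamma_SL) / gamma_LV
cos(theta) = (36.1 - 27.7) / 60.9
cos(theta) = 0.137931
theta = arccos(0.137931) = 82.07 degrees

82.07


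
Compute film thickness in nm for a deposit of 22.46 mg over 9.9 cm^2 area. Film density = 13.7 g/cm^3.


Convert: m = 22.46 mg = 2.2460e-05 kg, A = 9.9 cm^2 = 9.9000e-04 m^2, rho = 13.7 g/cm^3 = 13700 kg/m^3
t = m / (A * rho)
t = 2.2460e-05 / (9.9000e-04 * 13700)
t = 1.6560e-06 m = 1656.0 nm

1656.0


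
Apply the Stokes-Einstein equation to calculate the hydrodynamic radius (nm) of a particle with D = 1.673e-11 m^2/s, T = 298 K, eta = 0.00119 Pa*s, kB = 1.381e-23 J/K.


Stokes-Einstein: R = kB*T / (6*pi*eta*D)
R = 1.381e-23 * 298 / (6 * pi * 0.00119 * 1.673e-11)
R = 1.09664e-08 m = 10.97 nm

10.97


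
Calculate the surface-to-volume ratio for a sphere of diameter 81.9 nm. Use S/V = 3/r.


Radius r = 81.9/2 = 40.95 nm
S/V = 3 / r = 3 / 40.95
S/V = 0.0733 nm^-1

0.0733


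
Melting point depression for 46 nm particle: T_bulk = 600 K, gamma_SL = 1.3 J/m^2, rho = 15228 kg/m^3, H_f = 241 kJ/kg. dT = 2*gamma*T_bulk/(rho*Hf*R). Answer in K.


Radius R = 46/2 = 23 nm = 2.3e-08 m
Convert H_f = 241 kJ/kg = 241000 J/kg
dT = 2 * gamma_SL * T_bulk / (rho * H_f * R)
dT = 2 * 1.3 * 600 / (15228 * 241000 * 2.3e-08)
dT = 18.5 K

18.5


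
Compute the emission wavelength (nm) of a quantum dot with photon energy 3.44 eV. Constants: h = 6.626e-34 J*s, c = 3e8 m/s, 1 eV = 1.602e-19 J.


Convert energy: E = 3.44 eV = 3.44 * 1.602e-19 = 5.51088e-19 J
lambda = h*c / E = 6.626e-34 * 3e8 / 5.51088e-19
lambda = 3.60705e-07 m = 360.7 nm

360.7


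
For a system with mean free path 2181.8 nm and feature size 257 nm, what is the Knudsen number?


Knudsen number Kn = lambda / L
Kn = 2181.8 / 257
Kn = 8.4895

8.4895


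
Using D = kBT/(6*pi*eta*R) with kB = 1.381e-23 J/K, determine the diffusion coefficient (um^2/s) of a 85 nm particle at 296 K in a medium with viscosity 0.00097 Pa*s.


Radius R = 85/2 = 42.5 nm = 4.25e-08 m
D = kB*T / (6*pi*eta*R)
D = 1.381e-23 * 296 / (6 * pi * 0.00097 * 4.25e-08)
D = 5.26046e-12 m^2/s = 5.26 um^2/s

5.26


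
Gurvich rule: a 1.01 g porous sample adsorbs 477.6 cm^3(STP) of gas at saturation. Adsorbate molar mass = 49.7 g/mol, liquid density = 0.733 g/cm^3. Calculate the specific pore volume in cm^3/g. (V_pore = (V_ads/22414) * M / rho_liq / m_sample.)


Moles adsorbed n = V_ads / 22414 = 477.6 / 22414 = 2.130811e-02 mol
Liquid volume V_liq = n * M / rho_liq = 2.130811e-02 * 49.7 / 0.733 = 1.44477 cm^3
Specific pore volume V_pore = V_liq / m_sample = 1.44477 / 1.01
V_pore = 1.4305 cm^3/g

1.4305


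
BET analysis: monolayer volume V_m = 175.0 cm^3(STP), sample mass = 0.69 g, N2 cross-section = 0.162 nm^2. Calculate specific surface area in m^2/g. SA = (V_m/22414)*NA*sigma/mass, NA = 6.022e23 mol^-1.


Number of moles in monolayer = V_m / 22414 = 175.0 / 22414 = 0.00780762
Number of molecules = moles * NA = 0.00780762 * 6.022e23
SA = molecules * sigma / mass
SA = (175.0 / 22414) * 6.022e23 * 0.162e-18 / 0.69
SA = 1103.9 m^2/g

1103.9


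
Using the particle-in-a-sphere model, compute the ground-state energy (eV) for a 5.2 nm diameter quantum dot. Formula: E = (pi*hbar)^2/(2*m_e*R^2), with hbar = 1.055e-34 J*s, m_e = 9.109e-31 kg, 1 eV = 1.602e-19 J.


Radius R = 5.2/2 = 2.6 nm = 2.6e-09 m
E = (pi * 1.055e-34)^2 / (2 * 9.109e-31 * (2.6e-09)^2)
E(J) = 8.91984e-21
E = E(J) / 1.602e-19 = 0.0557 eV

0.0557


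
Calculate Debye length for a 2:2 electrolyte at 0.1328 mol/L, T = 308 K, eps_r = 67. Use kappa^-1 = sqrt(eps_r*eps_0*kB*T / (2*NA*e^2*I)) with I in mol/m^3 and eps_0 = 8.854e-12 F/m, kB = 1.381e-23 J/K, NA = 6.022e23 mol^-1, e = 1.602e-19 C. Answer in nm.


Ionic strength I = 0.1328 * 2^2 * 1000 = 531.2 mol/m^3
kappa^-1 = sqrt(67 * 8.854e-12 * 1.381e-23 * 308 / (2 * 6.022e23 * (1.602e-19)^2 * 531.2))
kappa^-1 = 0.392 nm

0.392


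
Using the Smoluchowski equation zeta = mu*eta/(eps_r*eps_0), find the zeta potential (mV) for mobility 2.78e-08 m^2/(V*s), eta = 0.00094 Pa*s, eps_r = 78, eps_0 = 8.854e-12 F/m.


Smoluchowski equation: zeta = mu * eta / (eps_r * eps_0)
zeta = 2.78e-08 * 0.00094 / (78 * 8.854e-12)
zeta = 0.037839 V = 37.84 mV

37.84


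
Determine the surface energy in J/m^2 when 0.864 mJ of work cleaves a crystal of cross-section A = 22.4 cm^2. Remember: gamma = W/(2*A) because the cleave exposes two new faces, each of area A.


Convert: A = 22.4 cm^2 = 0.00224 m^2, W = 0.864 mJ = 0.000864 J
Cleaving exposes two faces of area A, so total new surface = 2*A and gamma = W / (2*A)
gamma = 0.000864 / (2 * 0.00224)
gamma = 0.193 J/m^2

0.193


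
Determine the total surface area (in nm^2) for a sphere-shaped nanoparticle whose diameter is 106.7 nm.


Radius r = 106.7/2 = 53.35 nm
Surface area SA = 4 * pi * r^2
SA = 4 * pi * (53.35)^2
SA = 35766.69 nm^2

35766.69


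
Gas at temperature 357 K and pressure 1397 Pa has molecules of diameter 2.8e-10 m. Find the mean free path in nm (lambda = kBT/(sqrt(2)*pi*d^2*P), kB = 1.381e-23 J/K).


Mean free path: lambda = kB*T / (sqrt(2) * pi * d^2 * P)
lambda = 1.381e-23 * 357 / (sqrt(2) * pi * (2.8e-10)^2 * 1397)
lambda = 1.01318e-05 m
lambda = 10131.75 nm

10131.75


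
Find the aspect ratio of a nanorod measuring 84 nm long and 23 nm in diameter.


Aspect ratio AR = length / diameter
AR = 84 / 23
AR = 3.65

3.65


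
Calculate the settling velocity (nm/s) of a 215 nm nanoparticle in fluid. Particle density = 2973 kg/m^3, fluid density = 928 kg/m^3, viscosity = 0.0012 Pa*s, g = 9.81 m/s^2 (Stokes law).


Radius R = 215/2 nm = 1.075e-07 m
Density difference = 2973 - 928 = 2045 kg/m^3
v = 2 * R^2 * (rho_p - rho_f) * g / (9 * eta)
v = 2 * (1.075e-07)^2 * 2045 * 9.81 / (9 * 0.0012)
v = 4.29324e-08 m/s = 42.9324 nm/s

42.9324


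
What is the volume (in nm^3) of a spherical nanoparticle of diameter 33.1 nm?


Radius r = 33.1/2 = 16.55 nm
Volume V = (4/3) * pi * r^3
V = (4/3) * pi * (16.55)^3
V = 18988.15 nm^3

18988.15


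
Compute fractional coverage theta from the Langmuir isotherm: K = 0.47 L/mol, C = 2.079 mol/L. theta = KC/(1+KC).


Langmuir isotherm: theta = K*C / (1 + K*C)
K*C = 0.47 * 2.079 = 0.97713
theta = 0.97713 / (1 + 0.97713) = 0.97713 / 1.97713
theta = 0.4942

0.4942


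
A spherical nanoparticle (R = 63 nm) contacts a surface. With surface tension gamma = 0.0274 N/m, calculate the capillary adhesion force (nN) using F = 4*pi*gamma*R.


Convert radius: R = 63 nm = 6.3e-08 m
F = 4 * pi * gamma * R
F = 4 * pi * 0.0274 * 6.3e-08
F = 2.16921e-08 N = 21.6921 nN

21.6921


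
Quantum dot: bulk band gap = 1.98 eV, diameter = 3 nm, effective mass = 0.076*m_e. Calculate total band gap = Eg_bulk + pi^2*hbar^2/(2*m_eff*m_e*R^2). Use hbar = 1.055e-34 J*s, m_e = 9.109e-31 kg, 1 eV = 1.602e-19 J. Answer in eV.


Radius R = 3/2 nm = 1.5e-09 m
Confinement energy dE = pi^2 * hbar^2 / (2 * m_eff * m_e * R^2)
dE = pi^2 * (1.055e-34)^2 / (2 * 0.076 * 9.109e-31 * (1.5e-09)^2) J, divided by 1.602e-19 J/eV
dE = 2.2011 eV
Total band gap = E_g(bulk) + dE = 1.98 + 2.2011 = 4.1811 eV

4.1811


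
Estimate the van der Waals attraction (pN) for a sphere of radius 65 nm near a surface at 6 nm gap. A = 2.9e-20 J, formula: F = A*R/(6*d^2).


Convert to SI: R = 65 nm = 6.5e-08 m, d = 6 nm = 6e-09 m
F = A * R / (6 * d^2)
F = 2.9e-20 * 6.5e-08 / (6 * (6e-09)^2)
F = 8.72685e-12 N = 8.727 pN

8.727


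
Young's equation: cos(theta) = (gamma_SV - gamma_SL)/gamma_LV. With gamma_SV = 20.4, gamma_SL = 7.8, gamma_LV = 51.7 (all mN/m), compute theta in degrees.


cos(theta) = (gamma_SV - gamma_SL) / gamma_LV
cos(theta) = (20.4 - 7.8) / 51.7
cos(theta) = 0.243714
theta = arccos(0.243714) = 75.89 degrees

75.89


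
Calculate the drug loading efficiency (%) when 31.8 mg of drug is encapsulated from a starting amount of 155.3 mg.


Drug loading efficiency = (drug loaded / drug initial) * 100
DLE = 31.8 / 155.3 * 100
DLE = 0.2048 * 100
DLE = 20.48%

20.48


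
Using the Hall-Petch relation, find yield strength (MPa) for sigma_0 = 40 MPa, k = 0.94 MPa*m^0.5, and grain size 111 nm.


d = 111 nm = 1.11e-07 m
sqrt(d) = 0.0003331666
Hall-Petch contribution = k / sqrt(d) = 0.94 / 0.0003331666 = 2821.4 MPa
sigma = sigma_0 + k/sqrt(d) = 40 + 2821.4 = 2861.4 MPa

2861.4


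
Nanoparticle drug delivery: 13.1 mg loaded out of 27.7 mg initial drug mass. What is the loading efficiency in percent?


Drug loading efficiency = (drug loaded / drug initial) * 100
DLE = 13.1 / 27.7 * 100
DLE = 0.4729 * 100
DLE = 47.29%

47.29


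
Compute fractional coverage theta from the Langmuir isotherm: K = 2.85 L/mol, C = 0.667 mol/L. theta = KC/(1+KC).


Langmuir isotherm: theta = K*C / (1 + K*C)
K*C = 2.85 * 0.667 = 1.90095
theta = 1.90095 / (1 + 1.90095) = 1.90095 / 2.90095
theta = 0.6553

0.6553


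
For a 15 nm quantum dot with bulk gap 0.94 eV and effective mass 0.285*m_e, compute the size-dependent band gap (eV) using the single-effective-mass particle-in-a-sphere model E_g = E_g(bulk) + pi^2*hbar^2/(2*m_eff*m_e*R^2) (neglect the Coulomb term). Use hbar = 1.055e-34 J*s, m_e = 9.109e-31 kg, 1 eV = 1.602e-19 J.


Radius R = 15/2 nm = 7.5e-09 m
Confinement energy dE = pi^2 * hbar^2 / (2 * m_eff * m_e * R^2)
dE = pi^2 * (1.055e-34)^2 / (2 * 0.285 * 9.109e-31 * (7.5e-09)^2) J, divided by 1.602e-19 J/eV
dE = 0.0235 eV
Total band gap = E_g(bulk) + dE = 0.94 + 0.0235 = 0.9635 eV

0.9635
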